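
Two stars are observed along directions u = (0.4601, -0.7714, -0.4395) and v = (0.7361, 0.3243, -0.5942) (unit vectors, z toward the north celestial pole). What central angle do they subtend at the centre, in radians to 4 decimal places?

u·v = 0.3497; |u| = 1.0000, |v| = 1.0000.
cos θ = (u·v)/(|u||v|) = 0.3497, so θ = 1.2136 rad.

1.2136 rad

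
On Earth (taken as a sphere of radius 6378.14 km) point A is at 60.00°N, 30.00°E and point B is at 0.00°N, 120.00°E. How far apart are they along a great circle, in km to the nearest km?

10019 km

Let φ₁ = 1.0472 rad, φ₂ = 0.0000 rad, and Δλ = 1.5708 rad.
cos c = sin φ₁ sin φ₂ + cos φ₁ cos φ₂ cos Δλ = (0.8660)(0.0000) + (0.5000)(1.0000)(0.0000) = 0.00000,
so c = arccos(0.00000) = 1.57080 rad.
Distance = R·c = 6378.14 × 1.5708 ≈ 10019 km.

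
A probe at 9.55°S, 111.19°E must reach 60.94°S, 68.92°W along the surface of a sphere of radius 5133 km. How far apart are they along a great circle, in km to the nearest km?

9811 km

With latitudes φ₁ = -9.550°, φ₂ = -60.940° and longitude difference Δλ = 179.890°:
Haversine: a = sin²(Δφ/2) + cos φ₁ cos φ₂ sin²(Δλ/2) = 0.1880 + (0.9861)(0.4857)(1.0000) = 0.66699.
Central angle c = 2·arcsin(√a) = 1.91131 rad.
Distance = R·c = 5133 × 1.9113 ≈ 9811 km.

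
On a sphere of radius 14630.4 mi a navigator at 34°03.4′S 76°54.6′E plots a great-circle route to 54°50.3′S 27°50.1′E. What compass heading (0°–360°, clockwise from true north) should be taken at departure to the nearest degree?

223°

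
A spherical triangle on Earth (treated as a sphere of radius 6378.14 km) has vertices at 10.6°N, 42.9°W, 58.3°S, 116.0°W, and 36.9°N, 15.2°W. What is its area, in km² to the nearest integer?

Side lengths (central angles): a = 2.2013, b = 0.6328, c = 1.5772 rad; semiperimeter s = 2.2056.
By l'Huilier's theorem, tan(E/4) = √[tan(s/2) tan((s−a)/2) tan((s−b)/2) tan((s−c)/2)], giving spherical excess E = 0.1486 rad.
Area = E·R² = 0.1486 × (6378.14)² ≈ 6043275 km².

6043275 km²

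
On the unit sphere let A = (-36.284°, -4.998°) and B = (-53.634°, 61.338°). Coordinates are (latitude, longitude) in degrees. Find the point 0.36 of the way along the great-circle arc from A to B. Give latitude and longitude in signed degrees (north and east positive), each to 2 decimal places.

-46.79°, 13.49°

The central angle between A and B is δ = 0.8388 rad.
With f = 0.36, the slerp weights are sin((1−f)δ)/sin δ = 0.6875 and sin(fδ)/sin δ = 0.3998.
Weighted sum of the unit vectors: (0.6875)·(0.8030,-0.0702,-0.5918) + (0.3998)·(0.2844,0.5203,-0.8052) = (0.6658, 0.1597, -0.7288).
Converting back: φ = atan2(z, √(x²+y²)) = -46.79°, λ = atan2(y, x) = 13.49°.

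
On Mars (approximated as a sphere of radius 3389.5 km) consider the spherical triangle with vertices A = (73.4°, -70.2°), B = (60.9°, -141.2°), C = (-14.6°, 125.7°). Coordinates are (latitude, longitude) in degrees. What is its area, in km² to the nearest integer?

6924531 km²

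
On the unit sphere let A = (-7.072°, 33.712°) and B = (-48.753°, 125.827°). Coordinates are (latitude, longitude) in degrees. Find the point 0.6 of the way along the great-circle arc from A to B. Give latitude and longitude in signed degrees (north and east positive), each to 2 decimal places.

The central angle between A and B is δ = 1.5023 rad.
With f = 0.6, the slerp weights are sin((1−f)δ)/sin δ = 0.5667 and sin(fδ)/sin δ = 0.7860.
Weighted sum of the unit vectors: (0.5667)·(0.8255,0.5508,-0.1231) + (0.7860)·(-0.3859,0.5346,-0.7519) = (0.1645, 0.7323, -0.6608).
Converting back: φ = atan2(z, √(x²+y²)) = -41.36°, λ = atan2(y, x) = 77.34°.

-41.36°, 77.34°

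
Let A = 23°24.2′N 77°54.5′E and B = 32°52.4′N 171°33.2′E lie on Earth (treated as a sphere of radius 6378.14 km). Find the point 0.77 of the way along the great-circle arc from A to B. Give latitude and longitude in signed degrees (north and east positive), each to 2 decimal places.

Central angle δ = 1.4034 rad. Interpolating on the sphere with fraction f = 0.77:
P = [sin((1−f)δ)·A + sin(fδ)·B] / sin δ = 0.3217·A + 0.8948·B in Cartesian coordinates,
giving P = (-0.6815, 0.3991, 0.6134), i.e. latitude 37.84°, longitude 149.65°.

37.84°, 149.65°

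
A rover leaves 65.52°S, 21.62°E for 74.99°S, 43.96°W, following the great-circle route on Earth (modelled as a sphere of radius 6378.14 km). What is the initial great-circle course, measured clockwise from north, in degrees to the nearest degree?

218°

Δλ = -65.580° = -1.1446 rad.
y = sin Δλ · cos φ₂ = (-0.9105)(0.2590) = -0.2358
x = cos φ₁ sin φ₂ − sin φ₁ cos φ₂ cos Δλ = (0.4144)(-0.9659) − (-0.9101)(0.2590)(0.4134) = -0.3028
θ = atan2(y, x) = -142.09°; adding 360° gives 218°.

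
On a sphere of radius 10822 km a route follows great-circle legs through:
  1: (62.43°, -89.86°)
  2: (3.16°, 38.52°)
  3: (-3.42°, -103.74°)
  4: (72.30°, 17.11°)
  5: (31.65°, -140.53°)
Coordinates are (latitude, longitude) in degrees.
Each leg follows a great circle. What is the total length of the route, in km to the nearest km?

Leg 1→2: central angle 1.8112 rad, distance 19600.4 km.
Leg 2→3: central angle 2.4840 rad, distance 26882.0 km.
Leg 3→4: central angle 1.7849 rad, distance 19316.0 km.
Leg 4→5: central angle 1.3072 rad, distance 14146.7 km.
Total: 19600.4 + 26882.0 + 19316.0 + 14146.7 ≈ 79945 km.

79945 km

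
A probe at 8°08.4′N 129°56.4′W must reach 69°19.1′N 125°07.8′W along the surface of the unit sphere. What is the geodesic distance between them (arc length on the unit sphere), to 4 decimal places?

In radians: φ₁ = 0.1421, φ₂ = 1.2098, Δλ = 4.810° = 0.0840 rad.
cos c = sin φ₁ sin φ₂ + cos φ₁ cos φ₂ cos Δλ = (0.1416)(0.9356) + (0.9899)(0.3532)(0.9965) = 0.48085,
so c = arccos(0.48085) = 1.06917 rad.
On the unit sphere the arc length equals the central angle: 1.0692.

1.0692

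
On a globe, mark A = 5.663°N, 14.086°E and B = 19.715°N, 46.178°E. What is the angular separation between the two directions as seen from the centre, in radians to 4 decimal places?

0.5972 rad

With latitudes φ₁ = 5.663°, φ₂ = 19.715° and longitude difference Δλ = 32.092°:
cos c = sin φ₁ sin φ₂ + cos φ₁ cos φ₂ cos Δλ = (0.0987)(0.3373) + (0.9951)(0.9414)(0.8472) = 0.82693,
so c = arccos(0.82693) = 0.59717 rad.
So the angular separation is 0.5972 rad.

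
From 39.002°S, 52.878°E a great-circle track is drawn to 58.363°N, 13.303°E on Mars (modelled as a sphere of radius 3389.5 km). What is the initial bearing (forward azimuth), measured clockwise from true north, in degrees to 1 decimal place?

340.0°

With φ₁ = -0.6807, φ₂ = 1.0186, Δλ = -0.6907 rad, the forward-azimuth formula gives
θ = atan2( sin Δλ cos φ₂ , cos φ₁ sin φ₂ − sin φ₁ cos φ₂ cos Δλ ) = atan2(-0.3342, 0.9161) = -20.04°.
Adding 360° brings this into [0°, 360°): 340.0°.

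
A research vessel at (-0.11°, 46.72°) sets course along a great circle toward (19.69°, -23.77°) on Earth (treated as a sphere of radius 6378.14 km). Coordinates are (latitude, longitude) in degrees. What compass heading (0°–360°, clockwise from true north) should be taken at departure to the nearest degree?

With φ₁ = -0.0019, φ₂ = 0.3437, Δλ = -1.2303 rad, the forward-azimuth formula gives
θ = atan2( sin Δλ cos φ₂ , cos φ₁ sin φ₂ − sin φ₁ cos φ₂ cos Δλ ) = atan2(-0.8875, 0.3375) = -69.18°.
Adding 360° brings this into [0°, 360°): 291°.

291°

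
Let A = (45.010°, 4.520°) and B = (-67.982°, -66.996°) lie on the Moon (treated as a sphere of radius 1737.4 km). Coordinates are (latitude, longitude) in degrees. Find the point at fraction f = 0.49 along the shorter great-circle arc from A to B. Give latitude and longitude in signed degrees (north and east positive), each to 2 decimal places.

-12.55°, -18.37°

Central angle δ = 2.1793 rad. Interpolating on the sphere with fraction f = 0.49:
P = [sin((1−f)δ)·A + sin(fδ)·B] / sin δ = 1.0924·A + 1.0678·B in Cartesian coordinates,
giving P = (0.9263, -0.3076, -0.2174), i.e. latitude -12.55°, longitude -18.37°.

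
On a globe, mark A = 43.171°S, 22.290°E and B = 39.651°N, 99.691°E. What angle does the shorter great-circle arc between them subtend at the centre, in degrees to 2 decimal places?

In radians: φ₁ = -0.7535, φ₂ = 0.6920, Δλ = 77.401° = 1.3509 rad.
Haversine: a = sin²(Δφ/2) + cos φ₁ cos φ₂ sin²(Δλ/2) = 0.4375 + (0.7293)(0.7699)(0.3909) = 0.65705.
Central angle c = 2·arcsin(√a) = 1.89030 rad.
So the angular separation is 108.31°.

108.31°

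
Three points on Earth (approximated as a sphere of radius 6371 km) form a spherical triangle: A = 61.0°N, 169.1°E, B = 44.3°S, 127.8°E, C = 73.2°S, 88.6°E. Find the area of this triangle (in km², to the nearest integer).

1020942 km²

Side lengths (central angles): a = 0.5936, b = 2.5221, c = 1.9286 rad; semiperimeter s = 2.5221.
By l'Huilier's theorem, tan(E/4) = √[tan(s/2) tan((s−a)/2) tan((s−b)/2) tan((s−c)/2)], giving spherical excess E = 0.0252 rad.
Area = E·R² = 0.0252 × (6371)² ≈ 1020942 km².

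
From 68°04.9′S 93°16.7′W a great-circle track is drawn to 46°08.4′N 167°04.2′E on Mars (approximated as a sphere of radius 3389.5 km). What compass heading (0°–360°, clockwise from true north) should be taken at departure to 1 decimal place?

283.3°

With φ₁ = -1.1882, φ₂ = 0.8053, Δλ = -1.7392 rad, the forward-azimuth formula gives
θ = atan2( sin Δλ cos φ₂ , cos φ₁ sin φ₂ − sin φ₁ cos φ₂ cos Δλ ) = atan2(-0.6831, 0.1614) = -76.71°.
Adding 360° brings this into [0°, 360°): 283.3°.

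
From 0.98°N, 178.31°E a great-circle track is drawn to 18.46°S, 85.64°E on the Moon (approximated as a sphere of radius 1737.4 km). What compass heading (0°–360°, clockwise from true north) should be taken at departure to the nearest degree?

With φ₁ = 0.0171, φ₂ = -0.3222, Δλ = -1.6174 rad, the forward-azimuth formula gives
θ = atan2( sin Δλ cos φ₂ , cos φ₁ sin φ₂ − sin φ₁ cos φ₂ cos Δλ ) = atan2(-0.9475, -0.3158) = -108.44°.
Adding 360° brings this into [0°, 360°): 252°.

252°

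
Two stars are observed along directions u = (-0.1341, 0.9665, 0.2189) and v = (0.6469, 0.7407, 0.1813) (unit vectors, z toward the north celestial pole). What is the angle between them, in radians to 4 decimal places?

0.8382 rad

u·v = 0.6688; |u| = 1.0000, |v| = 1.0000.
cos θ = (u·v)/(|u||v|) = 0.6688, so θ = 0.8382 rad.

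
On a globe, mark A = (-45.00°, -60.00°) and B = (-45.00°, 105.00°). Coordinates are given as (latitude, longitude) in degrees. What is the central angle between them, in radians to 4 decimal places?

1.5538 rad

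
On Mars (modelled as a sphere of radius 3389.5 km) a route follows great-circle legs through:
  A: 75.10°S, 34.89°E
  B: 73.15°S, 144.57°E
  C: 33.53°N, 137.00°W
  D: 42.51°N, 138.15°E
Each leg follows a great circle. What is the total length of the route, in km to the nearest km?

12376 km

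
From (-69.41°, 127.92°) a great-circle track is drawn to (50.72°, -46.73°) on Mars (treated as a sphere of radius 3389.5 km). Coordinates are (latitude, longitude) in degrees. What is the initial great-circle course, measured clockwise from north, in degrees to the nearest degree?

Δλ = -174.650° = -3.0482 rad.
y = sin Δλ · cos φ₂ = (-0.0932)(0.6331) = -0.0590
x = cos φ₁ sin φ₂ − sin φ₁ cos φ₂ cos Δλ = (0.3517)(0.7741) − (-0.9361)(0.6331)(-0.9956) = -0.3179
θ = atan2(y, x) = -169.48°; adding 360° gives 191°.

191°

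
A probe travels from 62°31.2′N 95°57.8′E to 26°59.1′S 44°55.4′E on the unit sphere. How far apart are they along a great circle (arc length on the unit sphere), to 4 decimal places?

With latitudes φ₁ = 62.520°, φ₂ = -26.985° and longitude difference Δλ = -51.040°:
Haversine: a = sin²(Δφ/2) + cos φ₁ cos φ₂ sin²(Δλ/2) = 0.4957 + (0.4614)(0.8911)(0.1856) = 0.57200.
Central angle c = 2·arcsin(√a) = 1.71531 rad.
On the unit sphere the arc length equals the central angle: 1.7153.

1.7153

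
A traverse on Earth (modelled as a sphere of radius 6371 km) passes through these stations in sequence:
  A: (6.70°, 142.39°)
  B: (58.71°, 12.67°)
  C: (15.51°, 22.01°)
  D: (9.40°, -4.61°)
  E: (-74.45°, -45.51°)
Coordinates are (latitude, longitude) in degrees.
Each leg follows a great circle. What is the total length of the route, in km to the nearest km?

29053 km

Leg A→B: central angle 1.8028 rad, distance 11485.6 km.
Leg B→C: central angle 0.7636 rad, distance 4865.1 km.
Leg C→D: central angle 0.4656 rad, distance 2966.4 km.
Leg D→E: central angle 1.5282 rad, distance 9736.3 km.
Total: 11485.6 + 4865.1 + 2966.4 + 9736.3 ≈ 29053 km.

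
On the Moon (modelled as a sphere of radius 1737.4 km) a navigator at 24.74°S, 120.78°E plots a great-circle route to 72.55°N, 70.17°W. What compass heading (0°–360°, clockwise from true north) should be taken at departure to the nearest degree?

4°

Δλ = 169.050° = 2.9505 rad.
y = sin Δλ · cos φ₂ = (0.1900)(0.2999) = 0.0570
x = cos φ₁ sin φ₂ − sin φ₁ cos φ₂ cos Δλ = (0.9082)(0.9540) − (-0.4185)(0.2999)(-0.9818) = 0.7432
θ = atan2(y, x) = 4.38°, so the bearing is 4°.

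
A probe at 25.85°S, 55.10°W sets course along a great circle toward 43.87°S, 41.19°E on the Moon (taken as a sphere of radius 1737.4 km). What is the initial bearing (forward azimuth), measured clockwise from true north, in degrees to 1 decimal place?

132.6°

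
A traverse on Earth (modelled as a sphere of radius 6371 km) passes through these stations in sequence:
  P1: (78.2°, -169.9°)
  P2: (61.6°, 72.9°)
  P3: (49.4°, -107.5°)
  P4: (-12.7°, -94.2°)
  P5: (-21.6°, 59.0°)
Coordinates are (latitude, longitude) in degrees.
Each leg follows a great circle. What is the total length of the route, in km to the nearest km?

33829 km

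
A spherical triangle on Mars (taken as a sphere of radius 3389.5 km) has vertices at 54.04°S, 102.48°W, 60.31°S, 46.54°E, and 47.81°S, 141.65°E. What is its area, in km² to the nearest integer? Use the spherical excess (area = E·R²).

Side lengths (central angles): a = 0.9096, b = 1.1289, c = 1.0998 rad; semiperimeter s = 1.5692.
By l'Huilier's theorem, tan(E/4) = √[tan(s/2) tan((s−a)/2) tan((s−b)/2) tan((s−c)/2)], giving spherical excess E = 0.5376 rad.
Area = E·R² = 0.5376 × (3389.5)² ≈ 6175932 km².

6175932 km²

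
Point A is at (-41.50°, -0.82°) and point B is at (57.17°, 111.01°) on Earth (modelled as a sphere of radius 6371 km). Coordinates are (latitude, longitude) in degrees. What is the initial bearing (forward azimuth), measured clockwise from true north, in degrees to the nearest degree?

45°

With φ₁ = -0.7243, φ₂ = 0.9978, Δλ = 1.9518 rad, the forward-azimuth formula gives
θ = atan2( sin Δλ cos φ₂ , cos φ₁ sin φ₂ − sin φ₁ cos φ₂ cos Δλ ) = atan2(0.5033, 0.4958) = 45.43°.
So the initial bearing is 45°.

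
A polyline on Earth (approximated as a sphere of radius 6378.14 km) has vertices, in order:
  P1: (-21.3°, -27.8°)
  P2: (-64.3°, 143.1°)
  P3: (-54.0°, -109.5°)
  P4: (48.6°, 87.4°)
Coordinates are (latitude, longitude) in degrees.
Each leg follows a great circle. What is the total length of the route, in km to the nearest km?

Leg P1→P2: central angle 1.6425 rad, distance 10476.0 km.
Leg P2→P3: central angle 0.8596 rad, distance 5482.5 km.
Leg P3→P4: central angle 2.9352 rad, distance 18721.1 km.
Total: 10476.0 + 5482.5 + 18721.1 ≈ 34680 km.

34680 km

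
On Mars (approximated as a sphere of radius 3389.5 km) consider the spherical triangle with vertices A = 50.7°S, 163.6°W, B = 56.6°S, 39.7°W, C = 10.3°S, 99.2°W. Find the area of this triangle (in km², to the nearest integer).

Side lengths (central angles): a = 1.1328, b = 1.1509, c = 1.1023 rad; semiperimeter s = 1.6930.
By l'Huilier's theorem, tan(E/4) = √[tan(s/2) tan((s−a)/2) tan((s−b)/2) tan((s−c)/2)], giving spherical excess E = 0.6572 rad.
Area = E·R² = 0.6572 × (3389.5)² ≈ 7550613 km².

7550613 km²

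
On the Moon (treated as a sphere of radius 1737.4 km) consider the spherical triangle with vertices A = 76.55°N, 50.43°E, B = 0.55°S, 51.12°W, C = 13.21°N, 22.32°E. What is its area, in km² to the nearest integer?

2897583 km²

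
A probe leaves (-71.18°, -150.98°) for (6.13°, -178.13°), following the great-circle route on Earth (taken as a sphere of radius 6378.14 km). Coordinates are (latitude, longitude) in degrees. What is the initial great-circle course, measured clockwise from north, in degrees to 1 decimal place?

332.5°

With φ₁ = -1.2423, φ₂ = 0.1070, Δλ = -0.4739 rad, the forward-azimuth formula gives
θ = atan2( sin Δλ cos φ₂ , cos φ₁ sin φ₂ − sin φ₁ cos φ₂ cos Δλ ) = atan2(-0.4537, 0.8719) = -27.49°.
Adding 360° brings this into [0°, 360°): 332.5°.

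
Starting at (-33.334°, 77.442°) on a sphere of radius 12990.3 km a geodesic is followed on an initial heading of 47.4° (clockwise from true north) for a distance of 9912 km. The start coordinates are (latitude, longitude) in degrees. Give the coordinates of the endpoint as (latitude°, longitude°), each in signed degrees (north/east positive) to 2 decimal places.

Angular distance δ = d/R = 9912/12990.3 = 0.76303 rad; initial bearing θ = 0.8273 rad.
sin φ₂ = sin φ₁ cos δ + cos φ₁ sin δ cos θ = (-0.5495)(0.7227) + (0.8355)(0.6911)(0.6769) = -0.0063, so φ₂ = -0.36°.
Δλ = atan2(sin θ sin δ cos φ₁, cos δ − sin φ₁ sin φ₂) = atan2(0.4250, 0.7193) = 30.580°.
λ₂ = 77.442° + 30.580° = 108.02°.

-0.36°, 108.02°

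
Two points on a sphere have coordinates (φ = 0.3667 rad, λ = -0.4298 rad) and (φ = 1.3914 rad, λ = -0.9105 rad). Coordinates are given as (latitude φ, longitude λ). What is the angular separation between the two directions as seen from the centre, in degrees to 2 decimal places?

59.97°

With latitudes φ₁ = 21.010°, φ₂ = 79.721° and longitude difference Δλ = -27.542°:
Haversine: a = sin²(Δφ/2) + cos φ₁ cos φ₂ sin²(Δλ/2) = 0.2403 + (0.9335)(0.1784)(0.0567) = 0.24976.
Central angle c = 2·arcsin(√a) = 1.04665 rad.
So the angular separation is 59.97°.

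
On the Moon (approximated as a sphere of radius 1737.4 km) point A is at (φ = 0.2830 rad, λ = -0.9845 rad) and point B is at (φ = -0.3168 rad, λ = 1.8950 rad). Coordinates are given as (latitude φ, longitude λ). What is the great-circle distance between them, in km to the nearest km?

5019 km

With latitudes φ₁ = 16.215°, φ₂ = -18.151° and longitude difference Δλ = 164.983°:
cos c = sin φ₁ sin φ₂ + cos φ₁ cos φ₂ cos Δλ = (0.2792)(-0.3115) + (0.9602)(0.9502)(-0.9658) = -0.96827,
so c = arccos(-0.96827) = 2.88900 rad.
Distance = R·c = 1737.4 × 2.8890 ≈ 5019 km.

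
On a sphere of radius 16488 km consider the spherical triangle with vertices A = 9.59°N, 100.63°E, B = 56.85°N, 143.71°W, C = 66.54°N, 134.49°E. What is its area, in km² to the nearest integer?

56270486 km²

Side lengths (central angles): a = 0.6450, b = 1.0715, c = 1.6649 rad; semiperimeter s = 1.6907.
By l'Huilier's theorem, tan(E/4) = √[tan(s/2) tan((s−a)/2) tan((s−b)/2) tan((s−c)/2)], giving spherical excess E = 0.2070 rad.
Area = E·R² = 0.2070 × (16488)² ≈ 56270486 km².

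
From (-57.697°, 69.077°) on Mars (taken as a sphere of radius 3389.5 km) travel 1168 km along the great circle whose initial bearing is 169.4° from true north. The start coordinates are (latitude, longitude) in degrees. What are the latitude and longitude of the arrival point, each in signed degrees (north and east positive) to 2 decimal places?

-76.65°, 84.69°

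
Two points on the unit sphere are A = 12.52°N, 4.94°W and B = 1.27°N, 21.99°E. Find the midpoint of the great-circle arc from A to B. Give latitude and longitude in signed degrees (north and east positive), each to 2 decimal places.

7.09°, 8.69°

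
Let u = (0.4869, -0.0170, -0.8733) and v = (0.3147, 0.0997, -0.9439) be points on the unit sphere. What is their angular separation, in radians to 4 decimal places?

u·v = 0.9758; |u| = 1.0000, |v| = 1.0000.
cos θ = (u·v)/(|u||v|) = 0.9759, so θ = 0.2201 rad.

0.2201 rad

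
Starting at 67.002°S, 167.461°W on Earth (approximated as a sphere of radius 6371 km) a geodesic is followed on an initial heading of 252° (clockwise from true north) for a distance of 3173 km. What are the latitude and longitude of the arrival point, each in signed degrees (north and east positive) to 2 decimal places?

-60.04°, 127.07°

Angular distance δ = d/R = 3173/6371 = 0.49804 rad; initial bearing θ = 4.3982 rad.
sin φ₂ = sin φ₁ cos δ + cos φ₁ sin δ cos θ = (-0.9205)(0.8785) + (0.3907)(0.4777)(-0.3090) = -0.8664, so φ₂ = -60.04°.
Δλ = atan2(sin θ sin δ cos φ₁, cos δ − sin φ₁ sin φ₂) = atan2(-0.1775, 0.0810) = -65.468°.
λ₂ = -167.461° − 65.468° = -232.93° → 127.07° after wrapping to (−180°, 180°].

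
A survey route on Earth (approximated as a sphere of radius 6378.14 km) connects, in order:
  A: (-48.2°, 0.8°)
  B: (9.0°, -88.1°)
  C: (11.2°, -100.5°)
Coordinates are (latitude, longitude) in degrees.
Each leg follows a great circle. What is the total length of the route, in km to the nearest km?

Leg A→B: central angle 1.6750 rad, distance 10683.2 km.
Leg B→C: central angle 0.2165 rad, distance 1380.7 km.
Total: 10683.2 + 1380.7 ≈ 12064 km.

12064 km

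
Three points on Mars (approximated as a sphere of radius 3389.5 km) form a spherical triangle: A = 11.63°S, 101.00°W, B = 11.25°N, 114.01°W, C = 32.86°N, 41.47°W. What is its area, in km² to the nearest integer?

3688490 km²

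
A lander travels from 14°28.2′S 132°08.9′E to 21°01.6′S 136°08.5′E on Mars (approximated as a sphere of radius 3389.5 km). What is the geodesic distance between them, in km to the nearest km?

448 km

Let φ₁ = -0.2525 rad, φ₂ = -0.3670 rad, and Δλ = 0.0697 rad.
cos c = sin φ₁ sin φ₂ + cos φ₁ cos φ₂ cos Δλ = (-0.2499)(-0.3588) + (0.9683)(0.9334)(0.9976) = 0.99127,
so c = arccos(0.99127) = 0.13227 rad.
Distance = R·c = 3389.5 × 0.1323 ≈ 448 km.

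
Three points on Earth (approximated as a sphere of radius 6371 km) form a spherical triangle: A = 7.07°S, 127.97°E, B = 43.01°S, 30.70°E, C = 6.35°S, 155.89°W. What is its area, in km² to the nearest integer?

Side lengths (central angles): a = 2.2738, b = 1.3182, c = 1.5787 rad; semiperimeter s = 2.5853.
By l'Huilier's theorem, tan(E/4) = √[tan(s/2) tan((s−a)/2) tan((s−b)/2) tan((s−c)/2)], giving spherical excess E = 1.7630 rad.
Area = E·R² = 1.7630 × (6371)² ≈ 71558367 km².

71558367 km²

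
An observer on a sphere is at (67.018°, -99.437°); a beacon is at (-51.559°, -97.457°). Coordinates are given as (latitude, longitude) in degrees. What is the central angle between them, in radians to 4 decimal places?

2.0697 rad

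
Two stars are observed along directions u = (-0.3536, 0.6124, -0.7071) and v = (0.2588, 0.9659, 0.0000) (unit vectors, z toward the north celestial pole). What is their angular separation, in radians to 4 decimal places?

1.0472 rad

u·v = 0.5000; |u| = 1.0000, |v| = 1.0000.
cos θ = (u·v)/(|u||v|) = 0.5000, so θ = 1.0472 rad.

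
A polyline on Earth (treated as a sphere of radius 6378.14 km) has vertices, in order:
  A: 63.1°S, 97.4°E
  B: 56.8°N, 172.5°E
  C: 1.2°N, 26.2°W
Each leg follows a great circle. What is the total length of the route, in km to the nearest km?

28176 km

Leg A→B: central angle 2.3220 rad, distance 14810.1 km.
Leg B→C: central angle 2.0956 rad, distance 13365.9 km.
Total: 14810.1 + 13365.9 ≈ 28176 km.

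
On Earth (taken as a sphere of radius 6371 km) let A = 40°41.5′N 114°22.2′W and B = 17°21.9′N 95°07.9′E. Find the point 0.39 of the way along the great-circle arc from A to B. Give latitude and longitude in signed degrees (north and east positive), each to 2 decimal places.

66.68°, 176.39°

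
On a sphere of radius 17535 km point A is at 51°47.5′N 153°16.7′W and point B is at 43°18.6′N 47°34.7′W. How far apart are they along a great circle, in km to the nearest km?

Let φ₁ = 0.9039 rad, φ₂ = 0.7559 rad, and Δλ = 1.8448 rad.
cos c = sin φ₁ sin φ₂ + cos φ₁ cos φ₂ cos Δλ = (0.7858)(0.6859) + (0.6185)(0.7277)(-0.2706) = 0.41720,
so c = arccos(0.41720) = 1.14043 rad.
Distance = R·c = 17535 × 1.1404 ≈ 19997 km.

19997 km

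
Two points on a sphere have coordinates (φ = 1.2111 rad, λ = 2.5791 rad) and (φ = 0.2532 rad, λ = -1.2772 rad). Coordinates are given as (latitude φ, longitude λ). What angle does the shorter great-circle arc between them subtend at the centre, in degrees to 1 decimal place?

In radians: φ₁ = 1.2111, φ₂ = 0.2532, Δλ = 139.050° = 2.4269 rad.
Haversine: a = sin²(Δφ/2) + cos φ₁ cos φ₂ sin²(Δλ/2) = 0.2124 + (0.3520)(0.9681)(0.8776) = 0.51145.
Central angle c = 2·arcsin(√a) = 1.59370 rad.
So the angular separation is 91.3°.

91.3°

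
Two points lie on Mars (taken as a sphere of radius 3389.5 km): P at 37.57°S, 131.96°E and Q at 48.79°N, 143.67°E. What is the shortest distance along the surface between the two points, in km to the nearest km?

5146 km

Let φ₁ = -0.6557 rad, φ₂ = 0.8515 rad, and Δλ = 0.2044 rad.
cos c = sin φ₁ sin φ₂ + cos φ₁ cos φ₂ cos Δλ = (-0.6097)(0.7523) + (0.7926)(0.6588)(0.9792) = 0.05262,
so c = arccos(0.05262) = 1.51815 rad.
Distance = R·c = 3389.5 × 1.5182 ≈ 5146 km.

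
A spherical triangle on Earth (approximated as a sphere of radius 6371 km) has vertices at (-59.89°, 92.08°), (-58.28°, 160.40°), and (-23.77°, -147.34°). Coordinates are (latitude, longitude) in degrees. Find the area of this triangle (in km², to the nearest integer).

2878936 km²

Side lengths (central angles): a = 0.8797, b = 1.4554, c = 0.5858 rad; semiperimeter s = 1.4605.
By l'Huilier's theorem, tan(E/4) = √[tan(s/2) tan((s−a)/2) tan((s−b)/2) tan((s−c)/2)], giving spherical excess E = 0.0709 rad.
Area = E·R² = 0.0709 × (6371)² ≈ 2878936 km².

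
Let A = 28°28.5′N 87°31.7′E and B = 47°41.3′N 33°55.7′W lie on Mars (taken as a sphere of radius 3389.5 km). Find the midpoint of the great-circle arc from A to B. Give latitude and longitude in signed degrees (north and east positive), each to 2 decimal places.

Central angle δ = 1.5270 rad. Interpolating on the sphere with fraction f = 0.5:
P = [sin((1−f)δ)·A + sin(fδ)·B] / sin δ = 0.6921·A + 0.6921·B in Cartesian coordinates,
giving P = (0.4128, 0.3478, 0.8418), i.e. latitude 57.33°, longitude 40.11°.

57.33°, 40.11°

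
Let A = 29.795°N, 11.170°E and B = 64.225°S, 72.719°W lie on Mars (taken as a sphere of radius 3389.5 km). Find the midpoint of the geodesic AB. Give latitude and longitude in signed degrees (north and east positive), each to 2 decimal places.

-21.76°, -14.14°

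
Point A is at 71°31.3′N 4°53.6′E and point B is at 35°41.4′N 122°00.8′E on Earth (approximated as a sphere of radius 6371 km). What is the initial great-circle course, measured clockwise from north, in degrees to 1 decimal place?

53.4°

Δλ = 117.120° = 2.0441 rad.
y = sin Δλ · cos φ₂ = (0.8901)(0.8122) = 0.7229
x = cos φ₁ sin φ₂ − sin φ₁ cos φ₂ cos Δλ = (0.3169)(0.5834) − (0.9484)(0.8122)(-0.4559) = 0.5361
θ = atan2(y, x) = 53.44°, so the bearing is 53.4°.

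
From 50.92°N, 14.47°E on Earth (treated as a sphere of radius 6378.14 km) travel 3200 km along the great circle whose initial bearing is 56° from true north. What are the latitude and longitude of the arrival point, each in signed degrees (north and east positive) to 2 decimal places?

58.23°, 63.69°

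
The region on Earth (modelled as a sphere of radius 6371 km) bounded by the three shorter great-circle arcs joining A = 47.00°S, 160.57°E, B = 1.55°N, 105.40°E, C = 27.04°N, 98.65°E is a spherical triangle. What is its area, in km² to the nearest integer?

Side lengths (central angles): a = 0.4590, b = 1.6174, c = 1.1922 rad; semiperimeter s = 1.6343.
By l'Huilier's theorem, tan(E/4) = √[tan(s/2) tan((s−a)/2) tan((s−b)/2) tan((s−c)/2)], giving spherical excess E = 0.1469 rad.
Area = E·R² = 0.1469 × (6371)² ≈ 5964629 km².

5964629 km²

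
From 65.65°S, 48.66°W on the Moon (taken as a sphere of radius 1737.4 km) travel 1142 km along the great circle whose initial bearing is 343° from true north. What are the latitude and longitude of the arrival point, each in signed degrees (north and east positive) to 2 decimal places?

-28.71°, -60.41°

Angular distance δ = d/R = 1142/1737.4 = 0.65730 rad; initial bearing θ = 5.9865 rad.
sin φ₂ = sin φ₁ cos δ + cos φ₁ sin δ cos θ = (-0.9110)(0.7916) + (0.4123)(0.6110)(0.9563) = -0.4803, so φ₂ = -28.71°.
Δλ = atan2(sin θ sin δ cos φ₁, cos δ − sin φ₁ sin φ₂) = atan2(-0.0737, 0.3541) = -11.751°.
λ₂ = -48.660° − 11.751° = -60.41°.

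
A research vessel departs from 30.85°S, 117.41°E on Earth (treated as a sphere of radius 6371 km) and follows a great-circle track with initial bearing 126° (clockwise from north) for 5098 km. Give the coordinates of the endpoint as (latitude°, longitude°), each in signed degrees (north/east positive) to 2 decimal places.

Angular distance δ = d/R = 5098/6371 = 0.80019 rad; initial bearing θ = 2.1991 rad.
sin φ₂ = sin φ₁ cos δ + cos φ₁ sin δ cos θ = (-0.5128)(0.6966) + (0.8585)(0.7175)(-0.5878) = -0.7193, so φ₂ = -45.99°.
Δλ = atan2(sin θ sin δ cos φ₁, cos δ − sin φ₁ sin φ₂) = atan2(0.4983, 0.3277) = 56.668°.
λ₂ = 117.410° + 56.668° = 174.08°.

-45.99°, 174.08°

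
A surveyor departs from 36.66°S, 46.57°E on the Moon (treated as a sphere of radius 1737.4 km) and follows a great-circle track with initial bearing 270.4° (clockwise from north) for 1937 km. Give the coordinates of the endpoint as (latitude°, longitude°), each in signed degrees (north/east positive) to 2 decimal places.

-14.94°, -21.75°

Angular distance δ = d/R = 1937/1737.4 = 1.11488 rad; initial bearing θ = 4.7194 rad.
sin φ₂ = sin φ₁ cos δ + cos φ₁ sin δ cos θ = (-0.5971)(0.4403) + (0.8022)(0.8979)(0.0070) = -0.2578, so φ₂ = -14.94°.
Δλ = atan2(sin θ sin δ cos φ₁, cos δ − sin φ₁ sin φ₂) = atan2(-0.7202, 0.2863) = -68.320°.
λ₂ = 46.570° − 68.320° = -21.75°.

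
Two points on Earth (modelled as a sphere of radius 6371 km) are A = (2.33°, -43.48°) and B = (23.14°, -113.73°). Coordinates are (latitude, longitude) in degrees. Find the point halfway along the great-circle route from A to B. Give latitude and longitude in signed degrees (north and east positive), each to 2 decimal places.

Central angle δ = 1.2383 rad. Interpolating on the sphere with fraction f = 0.5:
P = [sin((1−f)δ)·A + sin(fδ)·B] / sin δ = 0.6140·A + 0.6140·B in Cartesian coordinates,
giving P = (0.2179, -0.9389, 0.2662), i.e. latitude 15.44°, longitude -76.93°.

15.44°, -76.93°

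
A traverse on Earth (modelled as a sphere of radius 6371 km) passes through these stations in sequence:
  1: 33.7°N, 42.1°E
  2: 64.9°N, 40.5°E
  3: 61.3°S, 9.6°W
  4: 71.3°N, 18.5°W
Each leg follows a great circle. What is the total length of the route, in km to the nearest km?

Leg 1→2: central angle 0.5448 rad, distance 3471.0 km.
Leg 2→3: central angle 2.2965 rad, distance 14630.9 km.
Leg 3→4: central angle 2.3168 rad, distance 14760.5 km.
Total: 3471.0 + 14630.9 + 14760.5 ≈ 32862 km.

32862 km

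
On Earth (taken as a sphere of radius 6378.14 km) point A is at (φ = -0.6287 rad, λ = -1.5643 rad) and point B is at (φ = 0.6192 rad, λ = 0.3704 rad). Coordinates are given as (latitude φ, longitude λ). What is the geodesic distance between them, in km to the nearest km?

In radians: φ₁ = -0.6287, φ₂ = 0.6192, Δλ = 110.850° = 1.9347 rad.
cos c = sin φ₁ sin φ₂ + cos φ₁ cos φ₂ cos Δλ = (-0.5881)(0.5804) + (0.8088)(0.8143)(-0.3559) = -0.57574,
so c = arccos(-0.57574) = 2.18431 rad.
Distance = R·c = 6378.14 × 2.1843 ≈ 13932 km.

13932 km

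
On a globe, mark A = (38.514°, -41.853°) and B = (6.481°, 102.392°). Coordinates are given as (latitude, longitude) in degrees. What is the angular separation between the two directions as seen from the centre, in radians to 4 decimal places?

2.1659 rad

With latitudes φ₁ = 38.514°, φ₂ = 6.481° and longitude difference Δλ = 144.245°:
cos c = sin φ₁ sin φ₂ + cos φ₁ cos φ₂ cos Δλ = (0.6227)(0.1129) + (0.7825)(0.9936)(-0.8115) = -0.56064,
so c = arccos(-0.56064) = 2.16595 rad.
So the angular separation is 2.1659 rad.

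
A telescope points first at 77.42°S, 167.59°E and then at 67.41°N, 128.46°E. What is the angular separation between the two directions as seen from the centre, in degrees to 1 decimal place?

146.7°

With latitudes φ₁ = -77.420°, φ₂ = 67.410° and longitude difference Δλ = -39.130°:
Haversine: a = sin²(Δφ/2) + cos φ₁ cos φ₂ sin²(Δλ/2) = 0.9087 + (0.2178)(0.3841)(0.1121) = 0.91811.
Central angle c = 2·arcsin(√a) = 2.56113 rad.
So the angular separation is 146.7°.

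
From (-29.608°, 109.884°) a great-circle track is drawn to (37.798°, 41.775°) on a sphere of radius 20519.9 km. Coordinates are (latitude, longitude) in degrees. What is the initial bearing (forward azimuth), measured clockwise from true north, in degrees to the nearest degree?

313°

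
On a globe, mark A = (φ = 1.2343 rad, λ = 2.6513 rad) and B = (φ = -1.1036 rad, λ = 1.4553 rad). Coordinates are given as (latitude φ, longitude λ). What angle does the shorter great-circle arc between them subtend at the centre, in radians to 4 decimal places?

With latitudes φ₁ = 70.720°, φ₂ = -63.232° and longitude difference Δλ = -68.526°:
cos c = sin φ₁ sin φ₂ + cos φ₁ cos φ₂ cos Δλ = (0.9439)(-0.8928) + (0.3302)(0.4504)(0.3661) = -0.78832,
so c = arccos(-0.78832) = 2.47887 rad.
So the angular separation is 2.4789 rad.

2.4789 rad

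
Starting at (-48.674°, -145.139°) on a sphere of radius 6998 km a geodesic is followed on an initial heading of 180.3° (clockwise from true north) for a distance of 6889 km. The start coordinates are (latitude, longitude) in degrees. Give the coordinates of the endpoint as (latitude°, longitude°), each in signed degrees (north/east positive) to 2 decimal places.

-74.92°, 35.82°

Angular distance δ = d/R = 6889/6998 = 0.98442 rad; initial bearing θ = 3.1468 rad.
sin φ₂ = sin φ₁ cos δ + cos φ₁ sin δ cos θ = (-0.7510)(0.5533) + (0.6603)(0.8330)(-1.0000) = -0.9656, so φ₂ = -74.92°.
Δλ = atan2(sin θ sin δ cos φ₁, cos δ − sin φ₁ sin φ₂) = atan2(-0.0029, -0.1718) = -179.039°.
λ₂ = -145.139° − 179.039° = -324.18° → 35.82° after wrapping to (−180°, 180°].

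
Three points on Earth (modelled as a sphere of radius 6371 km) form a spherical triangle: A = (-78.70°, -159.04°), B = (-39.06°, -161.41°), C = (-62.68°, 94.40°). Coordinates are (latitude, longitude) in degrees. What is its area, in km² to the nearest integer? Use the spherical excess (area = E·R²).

7603335 km²

Side lengths (central angles): a = 1.0787, b = 0.5631, c = 0.6921 rad; semiperimeter s = 1.1669.
By l'Huilier's theorem, tan(E/4) = √[tan(s/2) tan((s−a)/2) tan((s−b)/2) tan((s−c)/2)], giving spherical excess E = 0.1873 rad.
Area = E·R² = 0.1873 × (6371)² ≈ 7603335 km².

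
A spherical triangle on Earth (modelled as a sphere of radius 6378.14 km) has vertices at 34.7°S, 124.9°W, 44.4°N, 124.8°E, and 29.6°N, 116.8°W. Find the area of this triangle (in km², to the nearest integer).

Side lengths (central angles): a = 1.5207, b = 1.1301, c = 2.2169 rad; semiperimeter s = 2.4339.
By l'Huilier's theorem, tan(E/4) = √[tan(s/2) tan((s−a)/2) tan((s−b)/2) tan((s−c)/2)], giving spherical excess E = 1.2837 rad.
Area = E·R² = 1.2837 × (6378.14)² ≈ 52223038 km².

52223038 km²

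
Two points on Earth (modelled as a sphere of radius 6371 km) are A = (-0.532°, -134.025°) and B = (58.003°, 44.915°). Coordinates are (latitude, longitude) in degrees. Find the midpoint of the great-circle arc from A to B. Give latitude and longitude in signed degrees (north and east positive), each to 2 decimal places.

60.72°, -132.83°

Central angle δ = 2.1384 rad. Interpolating on the sphere with fraction f = 0.5:
P = [sin((1−f)δ)·A + sin(fδ)·B] / sin δ = 1.0399·A + 1.0399·B in Cartesian coordinates,
giving P = (-0.3325, -0.3586, 0.8723), i.e. latitude 60.72°, longitude -132.83°.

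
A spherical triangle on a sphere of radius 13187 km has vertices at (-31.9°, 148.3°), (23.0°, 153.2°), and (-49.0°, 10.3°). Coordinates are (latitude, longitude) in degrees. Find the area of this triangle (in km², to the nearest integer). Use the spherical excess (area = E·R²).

122842684 km²

Side lengths (central angles): a = 2.4600, b = 1.5859, c = 0.9617 rad; semiperimeter s = 2.5038.
By l'Huilier's theorem, tan(E/4) = √[tan(s/2) tan((s−a)/2) tan((s−b)/2) tan((s−c)/2)], giving spherical excess E = 0.7064 rad.
Area = E·R² = 0.7064 × (13187)² ≈ 122842684 km².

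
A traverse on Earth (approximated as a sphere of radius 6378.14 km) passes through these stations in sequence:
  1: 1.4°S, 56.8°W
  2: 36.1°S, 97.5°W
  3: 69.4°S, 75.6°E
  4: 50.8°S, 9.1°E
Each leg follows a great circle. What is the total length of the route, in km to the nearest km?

17930 km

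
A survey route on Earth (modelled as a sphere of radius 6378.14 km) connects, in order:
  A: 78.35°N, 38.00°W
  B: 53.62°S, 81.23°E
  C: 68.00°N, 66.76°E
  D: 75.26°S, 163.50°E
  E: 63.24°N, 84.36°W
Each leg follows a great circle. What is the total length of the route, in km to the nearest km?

64593 km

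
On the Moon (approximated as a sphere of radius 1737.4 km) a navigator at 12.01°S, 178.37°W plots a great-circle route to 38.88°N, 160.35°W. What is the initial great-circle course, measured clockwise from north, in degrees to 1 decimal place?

Δλ = 18.020° = 0.3145 rad.
y = sin Δλ · cos φ₂ = (0.3093)(0.7785) = 0.2408
x = cos φ₁ sin φ₂ − sin φ₁ cos φ₂ cos Δλ = (0.9781)(0.6277) − (-0.2081)(0.7785)(0.9509) = 0.7680
θ = atan2(y, x) = 17.41°, so the bearing is 17.4°.

17.4°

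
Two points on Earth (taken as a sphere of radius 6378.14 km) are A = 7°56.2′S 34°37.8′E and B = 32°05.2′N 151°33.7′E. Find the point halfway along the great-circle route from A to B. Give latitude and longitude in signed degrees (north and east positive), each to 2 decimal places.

The central angle between A and B is δ = 2.0414 rad.
With f = 0.5, the slerp weights are sin((1−f)δ)/sin δ = 0.9564 and sin(fδ)/sin δ = 0.9564.
Weighted sum of the unit vectors: (0.9564)·(0.8150,0.5628,-0.1381) + (0.9564)·(-0.7450,0.4035,0.5312) = (0.0669, 0.9242, 0.3760).
Converting back: φ = atan2(z, √(x²+y²)) = 22.09°, λ = atan2(y, x) = 85.86°.

22.09°, 85.86°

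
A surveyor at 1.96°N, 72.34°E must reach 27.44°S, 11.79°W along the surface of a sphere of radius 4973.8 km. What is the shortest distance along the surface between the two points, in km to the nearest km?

Let φ₁ = 0.0342 rad, φ₂ = -0.4789 rad, and Δλ = -1.4683 rad.
Haversine: a = sin²(Δφ/2) + cos φ₁ cos φ₂ sin²(Δλ/2) = 0.0644 + (0.9994)(0.8875)(0.4489) = 0.46252.
Central angle c = 2·arcsin(√a) = 1.49577 rad.
Distance = R·c = 4973.8 × 1.4958 ≈ 7440 km.

7440 km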